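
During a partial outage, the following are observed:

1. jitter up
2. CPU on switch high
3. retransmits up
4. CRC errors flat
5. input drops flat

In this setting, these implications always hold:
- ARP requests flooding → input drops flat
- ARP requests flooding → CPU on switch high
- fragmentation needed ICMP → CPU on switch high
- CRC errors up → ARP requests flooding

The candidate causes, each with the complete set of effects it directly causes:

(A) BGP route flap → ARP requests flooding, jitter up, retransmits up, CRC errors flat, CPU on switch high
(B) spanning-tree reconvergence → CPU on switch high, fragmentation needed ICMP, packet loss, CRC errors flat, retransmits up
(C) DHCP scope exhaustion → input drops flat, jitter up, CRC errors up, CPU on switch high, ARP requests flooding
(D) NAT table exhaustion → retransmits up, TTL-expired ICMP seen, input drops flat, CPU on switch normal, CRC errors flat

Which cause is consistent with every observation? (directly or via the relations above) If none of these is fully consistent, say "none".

A

Per-candidate check:
(A) BGP route flap — accounts for every observation (input drops flat through ARP requests flooding → input drops flat)
(B) spanning-tree reconvergence — jitter up miss; CPU on switch high match; retransmits up match; CRC errors flat match; input drops flat miss
(C) DHCP scope exhaustion — fails on retransmits up, CRC errors flat (predicts CRC errors up, not CRC errors flat)
(D) NAT table exhaustion — fails on jitter up, CPU on switch high (predicts CPU on switch normal, not CPU on switch high)
Only (A) is consistent with every observation.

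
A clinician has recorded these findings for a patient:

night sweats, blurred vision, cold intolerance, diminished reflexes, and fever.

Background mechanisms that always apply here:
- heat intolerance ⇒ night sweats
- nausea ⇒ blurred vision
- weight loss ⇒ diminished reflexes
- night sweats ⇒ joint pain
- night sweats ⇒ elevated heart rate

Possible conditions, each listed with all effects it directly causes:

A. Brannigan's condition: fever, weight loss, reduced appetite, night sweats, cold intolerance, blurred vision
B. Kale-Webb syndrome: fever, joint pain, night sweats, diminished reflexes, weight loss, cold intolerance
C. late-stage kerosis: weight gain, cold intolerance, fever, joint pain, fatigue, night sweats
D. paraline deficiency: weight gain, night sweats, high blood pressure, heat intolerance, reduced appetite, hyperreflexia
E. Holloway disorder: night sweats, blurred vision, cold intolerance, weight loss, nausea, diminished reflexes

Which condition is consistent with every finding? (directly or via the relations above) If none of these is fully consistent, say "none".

A

Testing each hypothesis:
(A) Brannigan's condition — accounts for every observation (diminished reflexes by weight loss → diminished reflexes)
(B) Kale-Webb syndrome — does not account for blurred vision
(C) late-stage kerosis — night sweats yes; blurred vision NO; cold intolerance yes; diminished reflexes NO; fever yes
(D) paraline deficiency — night sweats yes; blurred vision NO; cold intolerance NO; diminished reflexes NO; fever NO
(E) Holloway disorder — does not account for fever
(A) alone accounts for all the evidence.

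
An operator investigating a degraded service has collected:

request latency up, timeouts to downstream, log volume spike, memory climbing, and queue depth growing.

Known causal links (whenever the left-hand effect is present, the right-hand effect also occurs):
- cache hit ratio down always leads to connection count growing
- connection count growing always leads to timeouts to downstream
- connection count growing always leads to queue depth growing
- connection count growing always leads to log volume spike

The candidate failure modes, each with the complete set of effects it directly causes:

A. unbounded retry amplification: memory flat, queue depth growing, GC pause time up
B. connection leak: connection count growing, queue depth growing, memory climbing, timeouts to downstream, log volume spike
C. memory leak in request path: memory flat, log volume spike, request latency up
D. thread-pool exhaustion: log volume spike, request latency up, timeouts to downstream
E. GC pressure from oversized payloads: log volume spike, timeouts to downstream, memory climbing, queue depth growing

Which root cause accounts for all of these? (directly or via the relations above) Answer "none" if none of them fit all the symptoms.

Per-candidate check:
(A) unbounded retry amplification — fails on request latency up, timeouts to downstream, log volume spike, memory climbing (predicts memory flat, not memory climbing)
(B) connection leak — request latency up ✗; timeouts to downstream ✓; log volume spike ✓; memory climbing ✓; queue depth growing ✓
(C) memory leak in request path — request latency up ✓; timeouts to downstream ✗; log volume spike ✓; memory climbing ✗; queue depth growing ✗
(D) thread-pool exhaustion — request latency up ✓; timeouts to downstream ✓; log volume spike ✓; memory climbing ✗; queue depth growing ✗
(E) GC pressure from oversized payloads — request latency up ✗; timeouts to downstream ✓; log volume spike ✓; memory climbing ✓; queue depth growing ✓
None of the listed candidates fits everything.

none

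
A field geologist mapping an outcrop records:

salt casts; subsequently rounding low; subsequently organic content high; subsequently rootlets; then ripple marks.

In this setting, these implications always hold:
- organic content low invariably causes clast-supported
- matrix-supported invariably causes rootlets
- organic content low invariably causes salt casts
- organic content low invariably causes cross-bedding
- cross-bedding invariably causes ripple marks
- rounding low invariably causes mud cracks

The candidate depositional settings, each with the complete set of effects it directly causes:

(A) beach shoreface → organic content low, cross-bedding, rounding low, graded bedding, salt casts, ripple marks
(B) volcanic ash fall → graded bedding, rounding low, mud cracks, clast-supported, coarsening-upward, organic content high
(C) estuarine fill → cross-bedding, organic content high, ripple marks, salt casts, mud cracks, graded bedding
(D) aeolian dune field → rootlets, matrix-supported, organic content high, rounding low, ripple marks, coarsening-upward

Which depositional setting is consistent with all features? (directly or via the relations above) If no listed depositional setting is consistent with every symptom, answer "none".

none

Per-candidate check:
(A) beach shoreface — fails on organic content high, rootlets (predicts organic content low, not organic content high)
(B) volcanic ash fall — does not account for salt casts, rootlets, ripple marks
(C) estuarine fill — salt casts match; rounding low miss; organic content high match; rootlets miss; ripple marks match
(D) aeolian dune field — salt casts miss; rounding low match; organic content high match; rootlets match; ripple marks match
No candidate is consistent with all observations.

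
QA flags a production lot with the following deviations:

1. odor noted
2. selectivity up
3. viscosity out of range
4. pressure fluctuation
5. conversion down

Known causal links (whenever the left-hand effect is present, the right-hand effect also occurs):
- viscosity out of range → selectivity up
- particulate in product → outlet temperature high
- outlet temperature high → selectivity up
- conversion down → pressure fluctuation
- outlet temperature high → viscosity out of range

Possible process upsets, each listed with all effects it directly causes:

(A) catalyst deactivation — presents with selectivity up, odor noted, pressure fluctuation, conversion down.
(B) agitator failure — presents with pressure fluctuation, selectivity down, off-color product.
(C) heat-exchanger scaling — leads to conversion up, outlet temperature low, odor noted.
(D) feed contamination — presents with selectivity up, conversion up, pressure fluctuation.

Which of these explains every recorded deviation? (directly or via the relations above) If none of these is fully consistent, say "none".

Checking each candidate against the observations:
(A) catalyst deactivation — does not account for viscosity out of range
(B) agitator failure — fails on odor noted, selectivity up, viscosity out of range, conversion down (predicts selectivity down, not selectivity up)
(C) heat-exchanger scaling — fails on selectivity up, viscosity out of range, pressure fluctuation, conversion down (predicts conversion up, not conversion down)
(D) feed contamination — fails on odor noted, viscosity out of range, conversion down (predicts conversion up, not conversion down)
No candidate is consistent with all observations.

none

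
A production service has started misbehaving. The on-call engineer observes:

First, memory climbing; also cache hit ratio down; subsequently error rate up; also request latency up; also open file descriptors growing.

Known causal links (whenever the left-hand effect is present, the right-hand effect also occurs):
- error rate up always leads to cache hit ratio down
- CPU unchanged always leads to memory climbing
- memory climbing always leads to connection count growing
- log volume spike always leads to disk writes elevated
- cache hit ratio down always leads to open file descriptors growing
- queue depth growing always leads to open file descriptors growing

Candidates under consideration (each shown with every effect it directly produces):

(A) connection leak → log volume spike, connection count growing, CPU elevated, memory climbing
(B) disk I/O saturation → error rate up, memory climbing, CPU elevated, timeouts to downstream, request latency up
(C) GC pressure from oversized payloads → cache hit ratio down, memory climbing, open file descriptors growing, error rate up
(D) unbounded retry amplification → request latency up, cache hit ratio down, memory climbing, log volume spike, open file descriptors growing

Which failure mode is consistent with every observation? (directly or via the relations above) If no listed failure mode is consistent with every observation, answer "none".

B

Checking each candidate against the observations:
(A) connection leak — does not account for cache hit ratio down, error rate up, request latency up, open file descriptors growing
(B) disk I/O saturation — memory climbing +; cache hit ratio down + (by error rate up → cache hit ratio down); error rate up +; request latency up +; open file descriptors growing + (by error rate up → cache hit ratio down → open file descriptors growing)
(C) GC pressure from oversized payloads — does not account for request latency up
(D) unbounded retry amplification — memory climbing +; cache hit ratio down +; error rate up -; request latency up +; open file descriptors growing +
(B) alone accounts for all the evidence.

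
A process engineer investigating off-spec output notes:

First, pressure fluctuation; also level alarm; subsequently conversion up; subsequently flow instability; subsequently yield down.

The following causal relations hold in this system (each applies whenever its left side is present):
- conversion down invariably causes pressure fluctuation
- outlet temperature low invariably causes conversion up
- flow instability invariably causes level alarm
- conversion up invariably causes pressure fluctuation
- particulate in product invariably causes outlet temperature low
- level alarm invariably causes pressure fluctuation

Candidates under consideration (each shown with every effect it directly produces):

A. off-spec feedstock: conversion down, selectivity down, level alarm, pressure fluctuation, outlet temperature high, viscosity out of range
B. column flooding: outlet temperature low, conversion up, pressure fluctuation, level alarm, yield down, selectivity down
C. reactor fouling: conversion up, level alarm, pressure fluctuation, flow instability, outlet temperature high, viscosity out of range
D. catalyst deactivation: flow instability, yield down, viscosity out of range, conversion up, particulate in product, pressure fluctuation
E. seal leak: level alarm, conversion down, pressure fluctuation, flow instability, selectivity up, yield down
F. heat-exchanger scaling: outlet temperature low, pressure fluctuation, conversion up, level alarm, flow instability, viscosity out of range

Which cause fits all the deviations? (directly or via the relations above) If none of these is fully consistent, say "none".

D

Checking each candidate against the observations:
(A) off-spec feedstock — fails on conversion up, flow instability, yield down (predicts conversion down, not conversion up)
(B) column flooding — does not account for flow instability
(C) reactor fouling — does not account for yield down
(D) catalyst deactivation — accounts for every observation (level alarm through flow instability → level alarm)
(E) seal leak — pressure fluctuation match; level alarm match; conversion up miss; flow instability match; yield down match
(F) heat-exchanger scaling — does not account for yield down
Only (D) is consistent with every observation.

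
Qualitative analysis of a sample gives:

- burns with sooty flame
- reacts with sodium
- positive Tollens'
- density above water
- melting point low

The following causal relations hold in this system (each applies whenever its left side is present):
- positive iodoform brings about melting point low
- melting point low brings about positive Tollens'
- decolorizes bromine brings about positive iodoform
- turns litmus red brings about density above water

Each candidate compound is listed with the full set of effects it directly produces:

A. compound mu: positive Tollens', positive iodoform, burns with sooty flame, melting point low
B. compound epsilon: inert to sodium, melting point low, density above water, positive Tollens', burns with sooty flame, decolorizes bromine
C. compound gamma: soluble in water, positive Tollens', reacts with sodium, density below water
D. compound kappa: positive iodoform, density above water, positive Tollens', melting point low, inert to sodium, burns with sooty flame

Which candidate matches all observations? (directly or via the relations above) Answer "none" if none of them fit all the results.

none

Per-candidate check:
(A) compound mu — burns with sooty flame ✓; reacts with sodium ✗; positive Tollens' ✓; density above water ✗; melting point low ✓
(B) compound epsilon — fails on reacts with sodium (predicts inert to sodium, not reacts with sodium)
(C) compound gamma — burns with sooty flame ✗; reacts with sodium ✓; positive Tollens' ✓; density above water ✗; melting point low ✗
(D) compound kappa — burns with sooty flame ✓; reacts with sodium ✗; positive Tollens' ✓; density above water ✓; melting point low ✓
Every candidate fails on at least one observation.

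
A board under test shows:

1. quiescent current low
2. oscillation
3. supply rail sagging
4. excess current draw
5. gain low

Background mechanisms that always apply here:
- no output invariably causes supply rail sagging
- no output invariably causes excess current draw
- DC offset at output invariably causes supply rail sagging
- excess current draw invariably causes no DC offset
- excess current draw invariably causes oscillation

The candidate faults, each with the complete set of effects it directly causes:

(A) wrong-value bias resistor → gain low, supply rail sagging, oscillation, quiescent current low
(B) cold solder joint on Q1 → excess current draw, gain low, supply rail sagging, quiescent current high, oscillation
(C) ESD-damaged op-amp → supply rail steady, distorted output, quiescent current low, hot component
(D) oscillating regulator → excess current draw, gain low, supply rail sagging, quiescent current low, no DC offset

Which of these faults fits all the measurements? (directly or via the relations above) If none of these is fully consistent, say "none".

D

Checking each candidate against the observations:
(A) wrong-value bias resistor — quiescent current low ✓; oscillation ✓; supply rail sagging ✓; excess current draw ✗; gain low ✓
(B) cold solder joint on Q1 — fails on quiescent current low (predicts quiescent current high, not quiescent current low)
(C) ESD-damaged op-amp — fails on oscillation, supply rail sagging, excess current draw, gain low (predicts supply rail steady, not supply rail sagging)
(D) oscillating regulator — quiescent current low ✓; oscillation ✓ (via excess current draw → oscillation); supply rail sagging ✓; excess current draw ✓; gain low ✓
(D) is the only candidate with no mismatches.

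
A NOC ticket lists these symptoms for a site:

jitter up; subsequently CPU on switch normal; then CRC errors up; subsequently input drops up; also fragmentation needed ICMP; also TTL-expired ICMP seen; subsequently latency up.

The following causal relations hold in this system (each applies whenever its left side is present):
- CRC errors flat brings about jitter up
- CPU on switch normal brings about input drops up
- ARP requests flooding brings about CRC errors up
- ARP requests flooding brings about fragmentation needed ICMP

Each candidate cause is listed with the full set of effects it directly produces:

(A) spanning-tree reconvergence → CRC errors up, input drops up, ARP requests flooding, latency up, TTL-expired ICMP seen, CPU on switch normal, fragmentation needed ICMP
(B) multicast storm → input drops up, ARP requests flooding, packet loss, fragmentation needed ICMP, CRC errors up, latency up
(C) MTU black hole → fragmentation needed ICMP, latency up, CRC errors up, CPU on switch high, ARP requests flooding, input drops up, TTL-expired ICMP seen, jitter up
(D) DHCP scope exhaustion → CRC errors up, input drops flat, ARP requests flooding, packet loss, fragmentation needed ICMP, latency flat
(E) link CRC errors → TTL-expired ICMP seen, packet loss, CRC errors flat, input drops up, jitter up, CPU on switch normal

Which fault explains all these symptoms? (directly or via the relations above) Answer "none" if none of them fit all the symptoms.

none

For each candidate, compare predicted effects to what was observed:
(A) spanning-tree reconvergence — does not account for jitter up
(B) multicast storm — jitter up -; CPU on switch normal -; CRC errors up +; input drops up +; fragmentation needed ICMP +; TTL-expired ICMP seen -; latency up +
(C) MTU black hole — fails on CPU on switch normal (predicts CPU on switch high, not CPU on switch normal)
(D) DHCP scope exhaustion — jitter up -; CPU on switch normal -; CRC errors up +; input drops up -; fragmentation needed ICMP +; TTL-expired ICMP seen -; latency up -
(E) link CRC errors — fails on CRC errors up, fragmentation needed ICMP, latency up (predicts CRC errors flat, not CRC errors up)
Every candidate fails on at least one observation.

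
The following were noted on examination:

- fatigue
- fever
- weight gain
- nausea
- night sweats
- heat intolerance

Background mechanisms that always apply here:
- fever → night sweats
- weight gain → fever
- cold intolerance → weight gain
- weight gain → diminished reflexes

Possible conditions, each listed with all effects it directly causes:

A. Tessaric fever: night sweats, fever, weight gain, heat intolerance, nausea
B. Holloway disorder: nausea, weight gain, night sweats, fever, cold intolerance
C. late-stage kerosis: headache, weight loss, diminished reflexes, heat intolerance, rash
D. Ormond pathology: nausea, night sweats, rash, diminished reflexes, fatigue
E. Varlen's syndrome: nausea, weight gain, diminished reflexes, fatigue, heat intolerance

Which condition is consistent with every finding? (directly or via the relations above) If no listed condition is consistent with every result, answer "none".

Testing each hypothesis:
(A) Tessaric fever — does not account for fatigue
(B) Holloway disorder — fails on fatigue, heat intolerance (predicts cold intolerance, not heat intolerance)
(C) late-stage kerosis — fails on fatigue, fever, weight gain, nausea, night sweats (predicts weight loss, not weight gain)
(D) Ormond pathology — does not account for fever, weight gain, heat intolerance
(E) Varlen's syndrome — accounts for every observation (fever by weight gain → fever)
(E) is the only candidate with no mismatches.

E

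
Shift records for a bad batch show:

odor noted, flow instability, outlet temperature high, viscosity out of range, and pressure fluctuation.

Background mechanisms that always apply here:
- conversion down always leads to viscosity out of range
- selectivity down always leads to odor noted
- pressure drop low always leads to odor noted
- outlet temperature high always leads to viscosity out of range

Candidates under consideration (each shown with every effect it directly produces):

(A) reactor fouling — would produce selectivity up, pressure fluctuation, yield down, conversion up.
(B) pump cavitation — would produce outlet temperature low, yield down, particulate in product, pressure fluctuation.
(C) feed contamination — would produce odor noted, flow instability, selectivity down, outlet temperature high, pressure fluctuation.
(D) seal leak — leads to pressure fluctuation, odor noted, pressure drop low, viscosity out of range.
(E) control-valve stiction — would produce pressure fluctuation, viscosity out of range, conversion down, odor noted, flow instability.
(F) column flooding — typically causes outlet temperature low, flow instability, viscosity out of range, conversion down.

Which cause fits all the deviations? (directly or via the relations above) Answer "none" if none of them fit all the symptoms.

C

Testing each hypothesis:
(A) reactor fouling — odor noted miss; flow instability miss; outlet temperature high miss; viscosity out of range miss; pressure fluctuation match
(B) pump cavitation — odor noted miss; flow instability miss; outlet temperature high miss; viscosity out of range miss; pressure fluctuation match
(C) feed contamination — accounts for every observation (viscosity out of range by outlet temperature high → viscosity out of range)
(D) seal leak — odor noted match; flow instability miss; outlet temperature high miss; viscosity out of range match; pressure fluctuation match
(E) control-valve stiction — does not account for outlet temperature high
(F) column flooding — odor noted miss; flow instability match; outlet temperature high miss; viscosity out of range match; pressure fluctuation miss
Only (C) is consistent with every observation.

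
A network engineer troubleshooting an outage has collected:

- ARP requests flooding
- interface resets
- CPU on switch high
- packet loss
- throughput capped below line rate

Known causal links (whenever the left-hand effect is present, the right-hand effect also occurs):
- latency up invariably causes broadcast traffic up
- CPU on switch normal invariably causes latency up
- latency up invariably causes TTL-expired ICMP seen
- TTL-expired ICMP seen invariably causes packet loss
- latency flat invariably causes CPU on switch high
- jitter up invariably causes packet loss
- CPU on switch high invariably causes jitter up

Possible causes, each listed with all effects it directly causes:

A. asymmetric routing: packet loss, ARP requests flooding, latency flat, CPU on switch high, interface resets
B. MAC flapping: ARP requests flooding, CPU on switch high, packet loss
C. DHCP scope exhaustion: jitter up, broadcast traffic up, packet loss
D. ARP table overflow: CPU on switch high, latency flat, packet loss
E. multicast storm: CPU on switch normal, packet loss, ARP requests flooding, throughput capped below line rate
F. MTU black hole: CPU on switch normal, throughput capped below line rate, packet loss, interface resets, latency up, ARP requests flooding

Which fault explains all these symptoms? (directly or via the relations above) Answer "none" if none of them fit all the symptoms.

For each candidate, compare predicted effects to what was observed:
(A) asymmetric routing — ARP requests flooding +; interface resets +; CPU on switch high +; packet loss +; throughput capped below line rate -
(B) MAC flapping — ARP requests flooding +; interface resets -; CPU on switch high +; packet loss +; throughput capped below line rate -
(C) DHCP scope exhaustion — does not account for ARP requests flooding, interface resets, CPU on switch high, throughput capped below line rate
(D) ARP table overflow — does not account for ARP requests flooding, interface resets, throughput capped below line rate
(E) multicast storm — ARP requests flooding +; interface resets -; CPU on switch high -; packet loss +; throughput capped below line rate +
(F) MTU black hole — fails on CPU on switch high (predicts CPU on switch normal, not CPU on switch high)
Every candidate fails on at least one observation.

none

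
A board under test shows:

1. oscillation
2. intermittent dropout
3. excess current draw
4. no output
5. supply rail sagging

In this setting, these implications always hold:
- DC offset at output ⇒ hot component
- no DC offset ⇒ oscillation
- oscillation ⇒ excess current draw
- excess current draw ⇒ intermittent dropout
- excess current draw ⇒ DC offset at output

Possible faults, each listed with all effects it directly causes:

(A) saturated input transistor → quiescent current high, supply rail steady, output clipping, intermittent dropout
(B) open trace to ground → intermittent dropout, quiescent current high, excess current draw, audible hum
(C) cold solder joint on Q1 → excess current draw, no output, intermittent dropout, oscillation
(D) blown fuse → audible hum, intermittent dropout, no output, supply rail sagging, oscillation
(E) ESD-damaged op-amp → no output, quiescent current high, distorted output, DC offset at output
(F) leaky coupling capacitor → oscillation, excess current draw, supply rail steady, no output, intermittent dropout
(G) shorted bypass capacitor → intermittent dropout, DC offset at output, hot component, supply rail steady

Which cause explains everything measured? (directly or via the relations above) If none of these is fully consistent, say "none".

Testing each hypothesis:
(A) saturated input transistor — oscillation miss; intermittent dropout match; excess current draw miss; no output miss; supply rail sagging miss
(B) open trace to ground — oscillation miss; intermittent dropout match; excess current draw match; no output miss; supply rail sagging miss
(C) cold solder joint on Q1 — does not account for supply rail sagging
(D) blown fuse — oscillation match; intermittent dropout match; excess current draw match (by oscillation → excess current draw); no output match; supply rail sagging match
(E) ESD-damaged op-amp — oscillation miss; intermittent dropout miss; excess current draw miss; no output match; supply rail sagging miss
(F) leaky coupling capacitor — oscillation match; intermittent dropout match; excess current draw match; no output match; supply rail sagging miss
(G) shorted bypass capacitor — oscillation miss; intermittent dropout match; excess current draw miss; no output miss; supply rail sagging miss
Only (D) is consistent with every observation.

D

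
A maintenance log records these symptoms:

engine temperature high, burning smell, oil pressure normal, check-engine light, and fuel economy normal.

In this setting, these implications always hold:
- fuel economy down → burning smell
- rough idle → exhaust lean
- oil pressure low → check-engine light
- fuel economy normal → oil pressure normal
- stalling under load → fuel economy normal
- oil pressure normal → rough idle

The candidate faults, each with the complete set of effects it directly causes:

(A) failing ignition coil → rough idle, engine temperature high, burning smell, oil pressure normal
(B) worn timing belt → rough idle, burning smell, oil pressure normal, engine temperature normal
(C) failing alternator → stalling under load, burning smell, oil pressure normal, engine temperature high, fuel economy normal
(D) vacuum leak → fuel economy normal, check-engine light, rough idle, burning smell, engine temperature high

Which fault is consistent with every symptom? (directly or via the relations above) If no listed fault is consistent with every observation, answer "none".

D

Checking each candidate against the observations:
(A) failing ignition coil — engine temperature high ✓; burning smell ✓; oil pressure normal ✓; check-engine light ✗; fuel economy normal ✗
(B) worn timing belt — fails on engine temperature high, check-engine light, fuel economy normal (predicts engine temperature normal, not engine temperature high)
(C) failing alternator — engine temperature high ✓; burning smell ✓; oil pressure normal ✓; check-engine light ✗; fuel economy normal ✓
(D) vacuum leak — engine temperature high ✓; burning smell ✓; oil pressure normal ✓ (through fuel economy normal → oil pressure normal); check-engine light ✓; fuel economy normal ✓
(D) alone accounts for all the evidence.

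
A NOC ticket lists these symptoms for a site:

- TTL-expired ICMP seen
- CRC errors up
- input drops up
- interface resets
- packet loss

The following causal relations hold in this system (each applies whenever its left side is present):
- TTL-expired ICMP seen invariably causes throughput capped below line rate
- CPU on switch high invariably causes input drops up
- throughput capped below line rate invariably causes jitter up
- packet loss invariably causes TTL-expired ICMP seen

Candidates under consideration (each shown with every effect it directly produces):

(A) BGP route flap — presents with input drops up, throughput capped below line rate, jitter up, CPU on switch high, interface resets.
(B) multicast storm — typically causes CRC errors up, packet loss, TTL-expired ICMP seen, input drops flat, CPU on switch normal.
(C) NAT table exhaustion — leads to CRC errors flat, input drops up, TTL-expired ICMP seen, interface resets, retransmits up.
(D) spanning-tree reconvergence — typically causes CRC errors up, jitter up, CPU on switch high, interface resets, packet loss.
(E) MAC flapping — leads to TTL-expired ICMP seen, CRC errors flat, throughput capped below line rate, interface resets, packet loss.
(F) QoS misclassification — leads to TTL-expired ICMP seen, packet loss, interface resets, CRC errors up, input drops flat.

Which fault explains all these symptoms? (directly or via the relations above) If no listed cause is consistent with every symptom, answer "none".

D

Per-candidate check:
(A) BGP route flap — TTL-expired ICMP seen ✗; CRC errors up ✗; input drops up ✓; interface resets ✓; packet loss ✗
(B) multicast storm — fails on input drops up, interface resets (predicts input drops flat, not input drops up)
(C) NAT table exhaustion — TTL-expired ICMP seen ✓; CRC errors up ✗; input drops up ✓; interface resets ✓; packet loss ✗
(D) spanning-tree reconvergence — accounts for every observation (TTL-expired ICMP seen through packet loss → TTL-expired ICMP seen)
(E) MAC flapping — TTL-expired ICMP seen ✓; CRC errors up ✗; input drops up ✗; interface resets ✓; packet loss ✓
(F) QoS misclassification — TTL-expired ICMP seen ✓; CRC errors up ✓; input drops up ✗; interface resets ✓; packet loss ✓
Only (D) is consistent with every observation.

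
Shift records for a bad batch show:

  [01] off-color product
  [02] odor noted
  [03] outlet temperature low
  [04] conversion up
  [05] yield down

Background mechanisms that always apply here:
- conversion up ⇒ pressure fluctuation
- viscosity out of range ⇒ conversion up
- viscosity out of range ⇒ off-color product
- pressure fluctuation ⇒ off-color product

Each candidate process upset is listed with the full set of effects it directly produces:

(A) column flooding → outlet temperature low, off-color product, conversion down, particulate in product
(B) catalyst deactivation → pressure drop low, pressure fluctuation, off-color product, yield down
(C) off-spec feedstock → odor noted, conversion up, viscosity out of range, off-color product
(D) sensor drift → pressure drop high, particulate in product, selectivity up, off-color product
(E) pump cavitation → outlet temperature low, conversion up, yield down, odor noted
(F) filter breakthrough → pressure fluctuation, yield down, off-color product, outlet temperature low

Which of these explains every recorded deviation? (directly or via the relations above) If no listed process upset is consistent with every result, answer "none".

For each candidate, compare predicted effects to what was observed:
(A) column flooding — off-color product +; odor noted -; outlet temperature low +; conversion up -; yield down -
(B) catalyst deactivation — off-color product +; odor noted -; outlet temperature low -; conversion up -; yield down +
(C) off-spec feedstock — does not account for outlet temperature low, yield down
(D) sensor drift — off-color product +; odor noted -; outlet temperature low -; conversion up -; yield down -
(E) pump cavitation — accounts for every observation (off-color product by conversion up → pressure fluctuation → off-color product)
(F) filter breakthrough — does not account for odor noted, conversion up
(E) is the only candidate with no mismatches.

E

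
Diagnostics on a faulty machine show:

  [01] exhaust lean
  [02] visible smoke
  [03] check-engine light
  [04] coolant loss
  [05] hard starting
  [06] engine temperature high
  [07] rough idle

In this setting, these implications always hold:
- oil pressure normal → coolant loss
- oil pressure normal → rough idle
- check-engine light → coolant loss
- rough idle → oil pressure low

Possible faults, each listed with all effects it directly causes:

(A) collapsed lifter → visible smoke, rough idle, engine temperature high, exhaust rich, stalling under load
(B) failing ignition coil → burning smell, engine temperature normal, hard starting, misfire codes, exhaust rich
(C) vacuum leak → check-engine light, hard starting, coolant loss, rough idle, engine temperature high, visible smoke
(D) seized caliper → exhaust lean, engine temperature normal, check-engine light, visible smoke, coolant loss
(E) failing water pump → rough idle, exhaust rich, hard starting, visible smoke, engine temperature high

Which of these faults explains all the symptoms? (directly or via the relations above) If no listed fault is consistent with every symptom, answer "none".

Per-candidate check:
(A) collapsed lifter — exhaust lean -; visible smoke +; check-engine light -; coolant loss -; hard starting -; engine temperature high +; rough idle +
(B) failing ignition coil — exhaust lean -; visible smoke -; check-engine light -; coolant loss -; hard starting +; engine temperature high -; rough idle -
(C) vacuum leak — exhaust lean -; visible smoke +; check-engine light +; coolant loss +; hard starting +; engine temperature high +; rough idle +
(D) seized caliper — fails on hard starting, engine temperature high, rough idle (predicts engine temperature normal, not engine temperature high)
(E) failing water pump — fails on exhaust lean, check-engine light, coolant loss (predicts exhaust rich, not exhaust lean)
Every candidate fails on at least one observation.

none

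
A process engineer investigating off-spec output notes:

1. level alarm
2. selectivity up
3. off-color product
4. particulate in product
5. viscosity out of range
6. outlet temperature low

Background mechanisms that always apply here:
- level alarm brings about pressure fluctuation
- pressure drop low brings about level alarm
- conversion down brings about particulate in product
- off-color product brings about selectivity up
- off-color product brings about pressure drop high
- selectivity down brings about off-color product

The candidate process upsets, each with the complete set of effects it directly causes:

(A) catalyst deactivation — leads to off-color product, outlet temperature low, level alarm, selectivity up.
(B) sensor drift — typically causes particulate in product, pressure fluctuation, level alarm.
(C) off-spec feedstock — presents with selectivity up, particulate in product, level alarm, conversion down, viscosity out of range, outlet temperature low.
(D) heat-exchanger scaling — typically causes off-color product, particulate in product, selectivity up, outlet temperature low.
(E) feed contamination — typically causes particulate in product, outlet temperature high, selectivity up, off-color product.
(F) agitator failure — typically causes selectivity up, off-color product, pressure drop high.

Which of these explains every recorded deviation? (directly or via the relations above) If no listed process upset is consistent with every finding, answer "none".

none

Per-candidate check:
(A) catalyst deactivation — level alarm yes; selectivity up yes; off-color product yes; particulate in product NO; viscosity out of range NO; outlet temperature low yes
(B) sensor drift — level alarm yes; selectivity up NO; off-color product NO; particulate in product yes; viscosity out of range NO; outlet temperature low NO
(C) off-spec feedstock — does not account for off-color product
(D) heat-exchanger scaling — level alarm NO; selectivity up yes; off-color product yes; particulate in product yes; viscosity out of range NO; outlet temperature low yes
(E) feed contamination — fails on level alarm, viscosity out of range, outlet temperature low (predicts outlet temperature high, not outlet temperature low)
(F) agitator failure — does not account for level alarm, particulate in product, viscosity out of range, outlet temperature low
No candidate is consistent with all observations.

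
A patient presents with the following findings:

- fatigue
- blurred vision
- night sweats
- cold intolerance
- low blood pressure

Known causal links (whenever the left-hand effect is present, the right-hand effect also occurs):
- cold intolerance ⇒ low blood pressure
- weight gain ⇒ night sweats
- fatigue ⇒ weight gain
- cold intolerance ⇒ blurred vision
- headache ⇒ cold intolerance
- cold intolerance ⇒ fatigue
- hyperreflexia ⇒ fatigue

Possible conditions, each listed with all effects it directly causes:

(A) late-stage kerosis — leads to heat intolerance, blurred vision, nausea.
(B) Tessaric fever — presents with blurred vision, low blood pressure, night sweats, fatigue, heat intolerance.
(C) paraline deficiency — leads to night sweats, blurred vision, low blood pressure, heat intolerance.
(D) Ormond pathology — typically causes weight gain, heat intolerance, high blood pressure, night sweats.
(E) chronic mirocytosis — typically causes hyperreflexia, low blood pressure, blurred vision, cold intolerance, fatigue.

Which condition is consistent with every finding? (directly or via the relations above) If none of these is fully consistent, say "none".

E

Per-candidate check:
(A) late-stage kerosis — fails on fatigue, night sweats, cold intolerance, low blood pressure (predicts heat intolerance, not cold intolerance)
(B) Tessaric fever — fatigue ✓; blurred vision ✓; night sweats ✓; cold intolerance ✗; low blood pressure ✓
(C) paraline deficiency — fatigue ✗; blurred vision ✓; night sweats ✓; cold intolerance ✗; low blood pressure ✓
(D) Ormond pathology — fatigue ✗; blurred vision ✗; night sweats ✓; cold intolerance ✗; low blood pressure ✗
(E) chronic mirocytosis — fatigue ✓; blurred vision ✓; night sweats ✓ (through fatigue → weight gain → night sweats); cold intolerance ✓; low blood pressure ✓
Only (E) is consistent with every observation.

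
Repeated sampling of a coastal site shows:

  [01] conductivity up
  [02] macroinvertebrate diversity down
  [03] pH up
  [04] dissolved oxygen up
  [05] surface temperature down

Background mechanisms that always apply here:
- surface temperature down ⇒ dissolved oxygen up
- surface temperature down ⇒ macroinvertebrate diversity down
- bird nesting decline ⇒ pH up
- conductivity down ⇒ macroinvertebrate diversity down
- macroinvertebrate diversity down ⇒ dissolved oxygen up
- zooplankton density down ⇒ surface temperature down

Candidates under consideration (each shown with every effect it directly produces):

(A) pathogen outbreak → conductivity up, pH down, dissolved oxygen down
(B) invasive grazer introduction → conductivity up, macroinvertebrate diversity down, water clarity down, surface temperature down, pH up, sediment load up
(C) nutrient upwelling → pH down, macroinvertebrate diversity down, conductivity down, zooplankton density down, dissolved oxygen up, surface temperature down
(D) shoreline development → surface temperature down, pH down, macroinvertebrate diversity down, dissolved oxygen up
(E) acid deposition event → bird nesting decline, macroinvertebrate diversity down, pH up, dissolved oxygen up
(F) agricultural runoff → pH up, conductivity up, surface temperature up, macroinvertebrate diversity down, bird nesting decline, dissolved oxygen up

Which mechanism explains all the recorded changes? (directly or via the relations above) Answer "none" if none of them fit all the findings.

B

Testing each hypothesis:
(A) pathogen outbreak — conductivity up +; macroinvertebrate diversity down -; pH up -; dissolved oxygen up -; surface temperature down -
(B) invasive grazer introduction — conductivity up +; macroinvertebrate diversity down +; pH up +; dissolved oxygen up + (through surface temperature down → dissolved oxygen up); surface temperature down +
(C) nutrient upwelling — conductivity up -; macroinvertebrate diversity down +; pH up -; dissolved oxygen up +; surface temperature down +
(D) shoreline development — conductivity up -; macroinvertebrate diversity down +; pH up -; dissolved oxygen up +; surface temperature down +
(E) acid deposition event — does not account for conductivity up, surface temperature down
(F) agricultural runoff — fails on surface temperature down (predicts surface temperature up, not surface temperature down)
Only (B) is consistent with every observation.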